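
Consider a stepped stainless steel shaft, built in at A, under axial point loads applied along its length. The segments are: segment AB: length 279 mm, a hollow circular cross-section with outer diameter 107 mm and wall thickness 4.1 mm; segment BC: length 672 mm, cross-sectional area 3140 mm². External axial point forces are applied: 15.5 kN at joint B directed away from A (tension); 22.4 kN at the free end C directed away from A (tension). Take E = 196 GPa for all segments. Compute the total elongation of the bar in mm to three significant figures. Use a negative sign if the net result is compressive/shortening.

0.0652 mm

Internal axial forces (sectioning from the free end, tension +): N_BC = 22.4 kN, N_AB = 37.9 kN.
A_AB = 1325 mm².
δ_AB = 37900·279/(1325·196000) = 0.0407 mm
δ_BC = 22400·672/(3140·196000) = 0.02446 mm
δ = Σδ_i = 0.06516 mm.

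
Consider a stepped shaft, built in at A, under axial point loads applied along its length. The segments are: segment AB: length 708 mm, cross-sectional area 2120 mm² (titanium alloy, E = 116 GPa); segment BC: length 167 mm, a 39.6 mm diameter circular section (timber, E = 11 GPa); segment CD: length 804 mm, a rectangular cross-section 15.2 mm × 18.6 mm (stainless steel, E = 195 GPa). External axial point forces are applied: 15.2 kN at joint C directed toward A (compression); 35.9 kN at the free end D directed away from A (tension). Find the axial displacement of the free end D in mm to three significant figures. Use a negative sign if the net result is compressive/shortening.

0.838 mm

Internal axial forces (sectioning from the free end, tension +): N_CD = 35.9 kN, N_BC = 20.7 kN, N_AB = 20.7 kN.
A_BC = 1232 mm².
A_CD = 282.7 mm².
δ_AB = 20700·708/(2120·116000) = 0.05959 mm
δ_BC = 20700·167/(1232·11000) = 0.2552 mm
δ_CD = 35900·804/(282.7·195000) = 0.5236 mm
δ = Σδ_i = 0.8383 mm.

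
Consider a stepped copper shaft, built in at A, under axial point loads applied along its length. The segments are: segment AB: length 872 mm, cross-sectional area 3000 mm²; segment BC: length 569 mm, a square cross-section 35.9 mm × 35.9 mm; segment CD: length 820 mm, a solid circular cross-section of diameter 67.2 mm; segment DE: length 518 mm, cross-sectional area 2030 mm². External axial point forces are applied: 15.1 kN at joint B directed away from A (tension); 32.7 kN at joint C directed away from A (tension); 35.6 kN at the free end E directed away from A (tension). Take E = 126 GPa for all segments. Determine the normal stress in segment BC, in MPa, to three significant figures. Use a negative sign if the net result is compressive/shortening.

53.0 MPa

Internal axial forces (sectioning from the free end, tension +): N_DE = 35.6 kN, N_CD = 35.6 kN, N_BC = 68.3 kN, N_AB = 83.4 kN.
A_BC = 1289 mm².
σ_BC = N_BC/A_BC = 68300/1289 = 52.99 MPa.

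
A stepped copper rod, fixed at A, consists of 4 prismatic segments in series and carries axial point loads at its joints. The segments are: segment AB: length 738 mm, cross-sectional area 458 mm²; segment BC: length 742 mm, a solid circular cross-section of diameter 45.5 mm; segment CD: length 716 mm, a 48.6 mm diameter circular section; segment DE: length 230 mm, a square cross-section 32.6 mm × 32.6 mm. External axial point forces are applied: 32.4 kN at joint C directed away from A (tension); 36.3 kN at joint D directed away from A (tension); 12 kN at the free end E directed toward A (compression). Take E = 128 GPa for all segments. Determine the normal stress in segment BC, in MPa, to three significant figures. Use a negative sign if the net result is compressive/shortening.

34.9 MPa

Internal axial forces (sectioning from the free end, tension +): N_DE = -12 kN, N_CD = 24.3 kN, N_BC = 56.7 kN, N_AB = 56.7 kN.
A_BC = 1626 mm².
σ_BC = N_BC/A_BC = 56700/1626 = 34.87 MPa.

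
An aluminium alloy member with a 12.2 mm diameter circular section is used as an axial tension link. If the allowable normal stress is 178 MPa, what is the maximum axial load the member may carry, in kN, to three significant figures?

A = 116.9 mm².
P_max = σ_allow · A = 178 · 116.9 = 20810 N = 20.81 kN.

20.8 kN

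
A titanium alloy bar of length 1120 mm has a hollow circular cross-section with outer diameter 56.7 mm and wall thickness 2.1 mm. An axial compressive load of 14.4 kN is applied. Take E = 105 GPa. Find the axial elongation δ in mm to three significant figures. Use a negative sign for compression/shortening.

A = 360.2 mm².
δ_mech = NL/(AE) = -14400·1120/(360.2·105000) = -0.4264 mm.

-0.426 mm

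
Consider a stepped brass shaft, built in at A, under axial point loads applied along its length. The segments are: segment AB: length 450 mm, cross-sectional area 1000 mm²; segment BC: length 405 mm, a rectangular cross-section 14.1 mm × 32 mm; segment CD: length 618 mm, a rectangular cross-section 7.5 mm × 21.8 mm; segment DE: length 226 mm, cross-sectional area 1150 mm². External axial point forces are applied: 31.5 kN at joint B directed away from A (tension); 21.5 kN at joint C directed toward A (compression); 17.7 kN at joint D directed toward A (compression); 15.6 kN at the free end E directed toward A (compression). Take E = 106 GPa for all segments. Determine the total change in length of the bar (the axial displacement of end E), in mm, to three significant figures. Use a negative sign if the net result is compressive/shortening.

Internal axial forces (sectioning from the free end, tension +): N_DE = -15.6 kN, N_CD = -33.3 kN, N_BC = -54.8 kN, N_AB = -23.3 kN.
A_BC = 451.2 mm².
A_CD = 163.5 mm².
δ_AB = -23300·450/(1000·106000) = -0.09892 mm
δ_BC = -54800·405/(451.2·106000) = -0.464 mm
δ_CD = -33300·618/(163.5·106000) = -1.187 mm
δ_DE = -15600·226/(1150·106000) = -0.02892 mm
δ = Σδ_i = -1.779 mm.

-1.78 mm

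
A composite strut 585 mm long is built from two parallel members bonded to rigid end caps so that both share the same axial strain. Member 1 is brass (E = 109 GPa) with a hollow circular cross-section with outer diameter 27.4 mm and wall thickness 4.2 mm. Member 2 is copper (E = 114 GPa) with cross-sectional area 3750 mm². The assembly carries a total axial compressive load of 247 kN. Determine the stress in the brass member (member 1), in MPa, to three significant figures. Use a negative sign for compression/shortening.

A_1 = 306.1 mm².
Equal strain + equilibrium ⇒ each member carries load in proportion to AE: A₁E₁ = 33370000 N, A₂E₂ = 427500000 N, ΣAE = 460900000 N.
σ₁ = P·E₁/ΣAE = -247000·109000/460900000 = -58.42 MPa.

-58.4 MPa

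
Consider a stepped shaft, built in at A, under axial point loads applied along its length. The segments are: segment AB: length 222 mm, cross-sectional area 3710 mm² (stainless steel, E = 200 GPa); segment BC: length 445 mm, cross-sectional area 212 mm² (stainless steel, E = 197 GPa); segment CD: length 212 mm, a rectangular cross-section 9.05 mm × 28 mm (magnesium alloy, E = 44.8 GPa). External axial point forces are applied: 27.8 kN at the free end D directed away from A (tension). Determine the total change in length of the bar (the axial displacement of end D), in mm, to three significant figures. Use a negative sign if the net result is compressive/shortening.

Internal axial forces (sectioning from the free end, tension +): N_CD = 27.8 kN, N_BC = 27.8 kN, N_AB = 27.8 kN.
A_CD = 253.4 mm².
δ_AB = 27800·222/(3710·200000) = 0.008318 mm
δ_BC = 27800·445/(212·197000) = 0.2962 mm
δ_CD = 27800·212/(253.4·44800) = 0.5192 mm
δ = Σδ_i = 0.8237 mm.

0.824 mm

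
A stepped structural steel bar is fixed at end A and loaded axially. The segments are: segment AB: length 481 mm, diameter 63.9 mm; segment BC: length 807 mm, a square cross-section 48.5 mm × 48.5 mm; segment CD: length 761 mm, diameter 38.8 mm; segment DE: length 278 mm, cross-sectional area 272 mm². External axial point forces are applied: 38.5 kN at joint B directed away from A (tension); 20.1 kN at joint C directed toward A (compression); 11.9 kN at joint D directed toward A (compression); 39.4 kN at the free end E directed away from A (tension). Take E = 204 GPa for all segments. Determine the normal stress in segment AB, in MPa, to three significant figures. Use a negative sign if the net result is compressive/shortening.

14.3 MPa

Internal axial forces (sectioning from the free end, tension +): N_DE = 39.4 kN, N_CD = 27.5 kN, N_BC = 7.4 kN, N_AB = 45.9 kN.
A_AB = 3207 mm².
σ_AB = N_AB/A_AB = 45900/3207 = 14.31 MPa.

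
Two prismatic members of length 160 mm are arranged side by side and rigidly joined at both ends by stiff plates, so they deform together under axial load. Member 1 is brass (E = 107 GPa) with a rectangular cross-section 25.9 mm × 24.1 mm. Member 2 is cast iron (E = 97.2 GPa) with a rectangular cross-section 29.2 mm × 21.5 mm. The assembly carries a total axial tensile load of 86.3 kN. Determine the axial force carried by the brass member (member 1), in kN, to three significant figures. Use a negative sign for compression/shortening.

45.1 kN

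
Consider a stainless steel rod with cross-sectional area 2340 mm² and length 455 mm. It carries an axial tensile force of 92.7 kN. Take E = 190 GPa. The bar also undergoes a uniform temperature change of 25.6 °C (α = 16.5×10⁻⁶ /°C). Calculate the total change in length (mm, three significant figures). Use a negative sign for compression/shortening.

0.287 mm

δ_mech = NL/(AE) = 92700·455/(2340·190000) = 0.09487 mm.
δ_thermal = αLΔT = 16.5e-6·455·25.6 = 0.1922 mm.
δ = δ_mech + δ_thermal = 0.2871 mm.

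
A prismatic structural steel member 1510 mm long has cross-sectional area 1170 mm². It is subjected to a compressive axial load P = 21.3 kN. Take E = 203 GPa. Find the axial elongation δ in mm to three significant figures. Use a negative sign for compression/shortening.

δ_mech = NL/(AE) = -21300·1510/(1170·203000) = -0.1354 mm.

-0.135 mm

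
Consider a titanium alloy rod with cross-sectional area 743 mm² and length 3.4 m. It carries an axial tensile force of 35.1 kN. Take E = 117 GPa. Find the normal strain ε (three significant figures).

σ = N/A = 47.24 MPa; ε = σ/E = 47.24/117000 = 4.038e-04.

4.04e-04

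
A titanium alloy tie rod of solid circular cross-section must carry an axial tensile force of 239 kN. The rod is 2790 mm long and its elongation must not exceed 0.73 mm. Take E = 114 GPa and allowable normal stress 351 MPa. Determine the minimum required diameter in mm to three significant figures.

101 mm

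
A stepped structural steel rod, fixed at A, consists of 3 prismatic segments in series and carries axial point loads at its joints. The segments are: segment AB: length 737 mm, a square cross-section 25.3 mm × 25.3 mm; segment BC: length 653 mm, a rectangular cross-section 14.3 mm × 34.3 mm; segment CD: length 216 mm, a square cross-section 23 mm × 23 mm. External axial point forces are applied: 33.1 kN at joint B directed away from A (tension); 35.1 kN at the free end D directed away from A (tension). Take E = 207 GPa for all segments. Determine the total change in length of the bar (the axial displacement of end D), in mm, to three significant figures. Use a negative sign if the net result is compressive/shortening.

0.674 mm

Internal axial forces (sectioning from the free end, tension +): N_CD = 35.1 kN, N_BC = 35.1 kN, N_AB = 68.2 kN.
A_AB = 640.1 mm².
A_BC = 490.5 mm².
A_CD = 529 mm².
δ_AB = 68200·737/(640.1·207000) = 0.3794 mm
δ_BC = 35100·653/(490.5·207000) = 0.2257 mm
δ_CD = 35100·216/(529·207000) = 0.06924 mm
δ = Σδ_i = 0.6743 mm.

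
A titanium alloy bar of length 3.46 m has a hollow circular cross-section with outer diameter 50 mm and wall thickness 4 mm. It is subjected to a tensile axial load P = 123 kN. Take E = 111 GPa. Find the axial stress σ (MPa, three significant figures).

A = 578.1 mm².
σ = N/A = 123000/578.1 = 212.8 MPa.

213 MPa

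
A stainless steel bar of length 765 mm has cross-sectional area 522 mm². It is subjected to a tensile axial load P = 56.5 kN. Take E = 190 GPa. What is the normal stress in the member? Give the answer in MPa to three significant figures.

108 MPa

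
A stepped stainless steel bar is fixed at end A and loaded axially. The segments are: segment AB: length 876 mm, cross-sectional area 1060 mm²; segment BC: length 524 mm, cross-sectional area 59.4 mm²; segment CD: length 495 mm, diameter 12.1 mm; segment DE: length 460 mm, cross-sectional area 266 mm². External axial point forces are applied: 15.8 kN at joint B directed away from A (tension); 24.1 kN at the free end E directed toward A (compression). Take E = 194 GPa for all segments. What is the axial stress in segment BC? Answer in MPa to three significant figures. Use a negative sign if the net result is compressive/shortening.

Internal axial forces (sectioning from the free end, tension +): N_DE = -24.1 kN, N_CD = -24.1 kN, N_BC = -24.1 kN, N_AB = -8.3 kN.
σ_BC = N_BC/A_BC = -24100/59.4 = -405.7 MPa.

-406 MPa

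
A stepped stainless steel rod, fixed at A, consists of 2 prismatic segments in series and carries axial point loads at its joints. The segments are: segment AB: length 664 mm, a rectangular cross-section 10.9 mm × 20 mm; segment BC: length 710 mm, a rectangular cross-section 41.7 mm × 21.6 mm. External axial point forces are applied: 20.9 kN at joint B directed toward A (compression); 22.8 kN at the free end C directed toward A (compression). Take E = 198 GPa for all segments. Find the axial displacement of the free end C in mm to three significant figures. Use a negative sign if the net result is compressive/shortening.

-0.763 mm

Internal axial forces (sectioning from the free end, tension +): N_BC = -22.8 kN, N_AB = -43.7 kN.
A_AB = 218 mm².
A_BC = 900.7 mm².
δ_AB = -43700·664/(218·198000) = -0.6722 mm
δ_BC = -22800·710/(900.7·198000) = -0.09077 mm
δ = Σδ_i = -0.763 mm.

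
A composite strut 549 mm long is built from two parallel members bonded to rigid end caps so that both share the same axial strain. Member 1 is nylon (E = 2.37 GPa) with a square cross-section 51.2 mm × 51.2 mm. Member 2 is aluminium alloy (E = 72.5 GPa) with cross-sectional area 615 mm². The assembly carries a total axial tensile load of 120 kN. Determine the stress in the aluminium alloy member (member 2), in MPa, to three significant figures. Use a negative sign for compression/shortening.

A_1 = 2621 mm².
Equal strain + equilibrium ⇒ each member carries load in proportion to AE: A₁E₁ = 6213000 N, A₂E₂ = 44590000 N, ΣAE = 50800000 N.
σ₂ = P·E₂/ΣAE = 120000·72500/50800000 = 171.3 MPa.

171 MPa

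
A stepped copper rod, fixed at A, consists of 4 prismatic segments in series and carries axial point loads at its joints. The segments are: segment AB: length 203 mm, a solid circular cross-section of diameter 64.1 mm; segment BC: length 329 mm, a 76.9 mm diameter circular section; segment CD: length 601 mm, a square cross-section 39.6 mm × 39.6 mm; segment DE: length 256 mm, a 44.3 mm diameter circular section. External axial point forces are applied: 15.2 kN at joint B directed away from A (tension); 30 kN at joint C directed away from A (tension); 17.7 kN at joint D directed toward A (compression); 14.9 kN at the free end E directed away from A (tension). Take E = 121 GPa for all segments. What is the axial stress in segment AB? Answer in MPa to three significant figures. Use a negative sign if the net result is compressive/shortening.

13.1 MPa

Internal axial forces (sectioning from the free end, tension +): N_DE = 14.9 kN, N_CD = -2.8 kN, N_BC = 27.2 kN, N_AB = 42.4 kN.
A_AB = 3227 mm².
σ_AB = N_AB/A_AB = 42400/3227 = 13.14 MPa.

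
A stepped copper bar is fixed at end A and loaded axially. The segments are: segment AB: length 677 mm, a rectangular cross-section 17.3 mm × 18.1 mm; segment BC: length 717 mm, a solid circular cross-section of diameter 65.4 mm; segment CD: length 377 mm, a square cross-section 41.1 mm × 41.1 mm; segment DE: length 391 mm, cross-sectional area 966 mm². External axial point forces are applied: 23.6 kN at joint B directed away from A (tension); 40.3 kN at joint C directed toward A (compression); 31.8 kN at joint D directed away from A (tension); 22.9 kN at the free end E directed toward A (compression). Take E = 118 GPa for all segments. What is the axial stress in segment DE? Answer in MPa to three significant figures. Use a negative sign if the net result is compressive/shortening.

-23.7 MPa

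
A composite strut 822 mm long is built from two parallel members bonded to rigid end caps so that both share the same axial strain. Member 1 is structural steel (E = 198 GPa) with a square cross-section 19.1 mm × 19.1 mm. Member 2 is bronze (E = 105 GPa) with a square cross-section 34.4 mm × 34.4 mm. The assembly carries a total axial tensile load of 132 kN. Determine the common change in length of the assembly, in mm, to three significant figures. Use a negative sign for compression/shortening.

0.552 mm

A_1 = 364.8 mm².
A_2 = 1183 mm².
Equal strain + equilibrium ⇒ each member carries load in proportion to AE: A₁E₁ = 72230000 N, A₂E₂ = 124300000 N, ΣAE = 196500000 N.
δ = PL/ΣAE = 132000·822/196500000 = 0.5522 mm.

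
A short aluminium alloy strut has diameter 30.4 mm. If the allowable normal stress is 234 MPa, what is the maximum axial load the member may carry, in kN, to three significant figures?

170 kN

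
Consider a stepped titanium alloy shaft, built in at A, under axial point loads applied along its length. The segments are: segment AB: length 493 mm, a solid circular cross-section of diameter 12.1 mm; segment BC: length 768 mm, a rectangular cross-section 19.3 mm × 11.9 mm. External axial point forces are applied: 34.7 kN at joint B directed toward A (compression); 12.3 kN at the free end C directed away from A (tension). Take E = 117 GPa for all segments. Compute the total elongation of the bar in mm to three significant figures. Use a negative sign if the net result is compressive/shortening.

-0.469 mm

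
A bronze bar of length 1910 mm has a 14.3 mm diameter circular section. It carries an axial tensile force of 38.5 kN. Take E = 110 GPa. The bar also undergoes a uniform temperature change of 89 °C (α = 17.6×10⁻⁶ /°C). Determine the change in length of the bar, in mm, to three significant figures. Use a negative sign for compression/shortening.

A = 160.6 mm².
δ_mech = NL/(AE) = 38500·1910/(160.6·110000) = 4.162 mm.
δ_thermal = αLΔT = 17.6e-6·1910·89 = 2.992 mm.
δ = δ_mech + δ_thermal = 7.154 mm.

7.15 mm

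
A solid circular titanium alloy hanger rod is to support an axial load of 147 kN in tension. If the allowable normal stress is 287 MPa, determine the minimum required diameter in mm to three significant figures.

Required area A ≥ P/σ_allow = 147000/287 = 512.2 mm².
For a solid circular section, d ≥ √(4A/π) = 25.54 mm.

25.5 mm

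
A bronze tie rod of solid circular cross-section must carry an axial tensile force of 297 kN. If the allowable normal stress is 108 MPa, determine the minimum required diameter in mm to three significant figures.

59.2 mm

Required area A ≥ P/σ_allow = 297000/108 = 2750 mm².
For a solid circular section, d ≥ √(4A/π) = 59.17 mm.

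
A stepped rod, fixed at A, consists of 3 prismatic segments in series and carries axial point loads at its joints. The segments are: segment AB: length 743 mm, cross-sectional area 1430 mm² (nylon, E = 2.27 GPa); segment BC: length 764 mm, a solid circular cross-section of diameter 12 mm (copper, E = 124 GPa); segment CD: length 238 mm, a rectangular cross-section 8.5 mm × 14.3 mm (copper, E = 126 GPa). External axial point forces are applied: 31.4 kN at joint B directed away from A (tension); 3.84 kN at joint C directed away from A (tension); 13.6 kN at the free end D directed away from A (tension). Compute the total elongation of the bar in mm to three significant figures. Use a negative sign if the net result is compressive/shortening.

Internal axial forces (sectioning from the free end, tension +): N_CD = 13.6 kN, N_BC = 17.44 kN, N_AB = 48.84 kN.
A_BC = 113.1 mm².
A_CD = 121.6 mm².
δ_AB = 48840·743/(1430·2270) = 11.18 mm
δ_BC = 17440·764/(113.1·124000) = 0.9501 mm
δ_CD = 13600·238/(121.6·126000) = 0.2113 mm
δ = Σδ_i = 12.34 mm.

12.3 mm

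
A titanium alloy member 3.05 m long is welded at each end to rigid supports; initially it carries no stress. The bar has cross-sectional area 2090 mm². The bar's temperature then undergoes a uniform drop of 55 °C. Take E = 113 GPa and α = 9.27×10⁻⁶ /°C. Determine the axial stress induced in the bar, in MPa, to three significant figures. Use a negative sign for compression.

57.6 MPa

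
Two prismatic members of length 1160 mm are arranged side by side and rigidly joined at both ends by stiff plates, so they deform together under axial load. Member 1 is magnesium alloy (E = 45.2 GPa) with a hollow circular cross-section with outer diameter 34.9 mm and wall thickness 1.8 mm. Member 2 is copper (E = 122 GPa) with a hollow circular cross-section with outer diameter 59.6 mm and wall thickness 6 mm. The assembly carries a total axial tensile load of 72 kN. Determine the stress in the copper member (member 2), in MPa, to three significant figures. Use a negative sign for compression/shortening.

A_1 = 187.2 mm².
A_2 = 1010 mm².
Equal strain + equilibrium ⇒ each member carries load in proportion to AE: A₁E₁ = 8460000 N, A₂E₂ = 123300000 N, ΣAE = 131700000 N.
σ₂ = P·E₂/ΣAE = 72000·122000/131700000 = 66.69 MPa.

66.7 MPa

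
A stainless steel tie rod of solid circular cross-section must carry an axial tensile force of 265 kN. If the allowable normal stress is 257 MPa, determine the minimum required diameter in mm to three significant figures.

Required area A ≥ P/σ_allow = 265000/257 = 1031 mm².
For a solid circular section, d ≥ √(4A/π) = 36.23 mm.

36.2 mm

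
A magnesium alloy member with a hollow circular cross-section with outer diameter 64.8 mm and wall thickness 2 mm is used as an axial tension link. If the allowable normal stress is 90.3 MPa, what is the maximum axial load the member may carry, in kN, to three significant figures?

A = 394.6 mm².
P_max = σ_allow · A = 90.3 · 394.6 = 35630 N = 35.63 kN.

35.6 kN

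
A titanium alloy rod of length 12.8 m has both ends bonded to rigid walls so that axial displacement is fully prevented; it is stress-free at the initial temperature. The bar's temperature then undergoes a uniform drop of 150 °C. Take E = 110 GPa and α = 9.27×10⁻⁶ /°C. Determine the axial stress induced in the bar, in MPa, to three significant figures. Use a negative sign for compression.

153 MPa

Free thermal expansion αLΔT = 9.27e-6 · 12800 · -150 = -17.8 mm.
The walls impose strain ε = −(-17.8)/12800 = 1.3905e-03; σ = Eε = 110000 · 1.3905e-03 = 153 MPa.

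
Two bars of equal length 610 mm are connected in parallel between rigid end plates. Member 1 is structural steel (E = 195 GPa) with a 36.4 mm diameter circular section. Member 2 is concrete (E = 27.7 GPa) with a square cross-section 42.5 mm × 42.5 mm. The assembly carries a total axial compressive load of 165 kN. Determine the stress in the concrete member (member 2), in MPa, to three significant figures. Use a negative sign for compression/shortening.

-18.1 MPa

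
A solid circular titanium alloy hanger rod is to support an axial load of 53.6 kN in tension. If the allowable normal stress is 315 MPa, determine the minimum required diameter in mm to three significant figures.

14.7 mm

Required area A ≥ P/σ_allow = 53600/315 = 170.2 mm².
For a solid circular section, d ≥ √(4A/π) = 14.72 mm.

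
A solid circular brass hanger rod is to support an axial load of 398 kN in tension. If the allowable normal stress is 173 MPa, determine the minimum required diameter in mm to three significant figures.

Required area A ≥ P/σ_allow = 398000/173 = 2301 mm².
For a solid circular section, d ≥ √(4A/π) = 54.12 mm.

54.1 mm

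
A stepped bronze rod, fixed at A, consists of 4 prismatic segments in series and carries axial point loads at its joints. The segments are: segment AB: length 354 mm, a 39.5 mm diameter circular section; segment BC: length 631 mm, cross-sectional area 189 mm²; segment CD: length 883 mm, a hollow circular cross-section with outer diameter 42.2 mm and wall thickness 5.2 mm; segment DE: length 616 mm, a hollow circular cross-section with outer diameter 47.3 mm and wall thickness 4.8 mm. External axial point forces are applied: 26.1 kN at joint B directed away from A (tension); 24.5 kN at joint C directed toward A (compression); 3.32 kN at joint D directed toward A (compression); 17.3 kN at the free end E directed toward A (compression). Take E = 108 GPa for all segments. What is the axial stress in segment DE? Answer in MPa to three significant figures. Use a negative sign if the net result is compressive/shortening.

-27.0 MPa

Internal axial forces (sectioning from the free end, tension +): N_DE = -17.3 kN, N_CD = -20.62 kN, N_BC = -45.12 kN, N_AB = -19.02 kN.
A_DE = 640.9 mm².
σ_DE = N_DE/A_DE = -17300/640.9 = -26.99 MPa.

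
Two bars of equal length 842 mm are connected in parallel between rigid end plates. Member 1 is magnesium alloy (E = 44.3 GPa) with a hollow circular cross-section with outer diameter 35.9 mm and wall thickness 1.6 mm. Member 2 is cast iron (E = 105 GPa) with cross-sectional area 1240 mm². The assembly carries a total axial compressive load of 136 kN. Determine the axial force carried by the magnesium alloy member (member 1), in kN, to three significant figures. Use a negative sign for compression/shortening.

-7.54 kN

A_1 = 172.4 mm².
Equal strain + equilibrium ⇒ each member carries load in proportion to AE: A₁E₁ = 7638000 N, A₂E₂ = 130200000 N, ΣAE = 137800000 N.
F₁ = P·A₁E₁/ΣAE = -136000·7638000/137800000 = -7536 N.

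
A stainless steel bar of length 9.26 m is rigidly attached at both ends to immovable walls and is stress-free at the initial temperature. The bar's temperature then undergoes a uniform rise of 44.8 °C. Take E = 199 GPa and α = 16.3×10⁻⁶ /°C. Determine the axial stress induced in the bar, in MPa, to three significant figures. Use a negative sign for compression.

Free thermal expansion αLΔT = 16.3e-6 · 9260 · 44.8 = 6.762 mm.
The walls impose strain ε = −(6.762)/9260 = -7.3024e-04; σ = Eε = 199000 · -7.3024e-04 = -145.3 MPa.

-145 MPa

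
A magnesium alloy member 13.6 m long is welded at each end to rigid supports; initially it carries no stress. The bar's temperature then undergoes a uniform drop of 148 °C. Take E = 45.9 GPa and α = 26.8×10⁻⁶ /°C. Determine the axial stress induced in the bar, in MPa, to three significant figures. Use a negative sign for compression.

182 MPa

Free thermal expansion αLΔT = 26.8e-6 · 13600 · -148 = -53.94 mm.
The walls impose strain ε = −(-53.94)/13600 = 3.9664e-03; σ = Eε = 45900 · 3.9664e-03 = 182.1 MPa.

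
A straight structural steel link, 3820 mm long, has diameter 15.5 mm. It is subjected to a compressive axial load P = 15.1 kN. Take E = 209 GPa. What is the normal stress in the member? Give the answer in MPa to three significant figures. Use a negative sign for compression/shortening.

-80.0 MPa

A = 188.7 mm².
σ = N/A = -15100/188.7 = -80.02 MPa.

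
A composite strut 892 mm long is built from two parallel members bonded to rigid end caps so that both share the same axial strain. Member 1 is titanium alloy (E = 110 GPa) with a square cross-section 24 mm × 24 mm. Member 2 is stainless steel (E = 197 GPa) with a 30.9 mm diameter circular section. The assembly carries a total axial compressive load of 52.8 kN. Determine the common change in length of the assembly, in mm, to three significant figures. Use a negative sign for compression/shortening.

A_1 = 576 mm².
A_2 = 749.9 mm².
Equal strain + equilibrium ⇒ each member carries load in proportion to AE: A₁E₁ = 63360000 N, A₂E₂ = 147700000 N, ΣAE = 211100000 N.
δ = PL/ΣAE = -52800·892/211100000 = -0.2231 mm.

-0.223 mm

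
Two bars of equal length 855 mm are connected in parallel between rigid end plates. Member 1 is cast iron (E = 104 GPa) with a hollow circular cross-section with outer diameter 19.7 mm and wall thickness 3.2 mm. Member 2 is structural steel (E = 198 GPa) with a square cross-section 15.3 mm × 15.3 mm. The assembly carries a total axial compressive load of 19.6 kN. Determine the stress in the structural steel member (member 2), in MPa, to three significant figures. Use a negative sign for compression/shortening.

-61.0 MPa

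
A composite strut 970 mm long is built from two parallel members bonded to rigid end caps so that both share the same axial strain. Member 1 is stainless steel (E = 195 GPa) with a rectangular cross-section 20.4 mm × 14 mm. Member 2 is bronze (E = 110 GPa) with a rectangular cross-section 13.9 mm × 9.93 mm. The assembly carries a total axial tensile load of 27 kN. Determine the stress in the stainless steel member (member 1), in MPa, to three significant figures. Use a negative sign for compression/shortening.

A_1 = 285.6 mm².
A_2 = 138 mm².
Equal strain + equilibrium ⇒ each member carries load in proportion to AE: A₁E₁ = 55690000 N, A₂E₂ = 15180000 N, ΣAE = 70870000 N.
σ₁ = P·E₁/ΣAE = 27000·195000/70870000 = 74.29 MPa.

74.3 MPa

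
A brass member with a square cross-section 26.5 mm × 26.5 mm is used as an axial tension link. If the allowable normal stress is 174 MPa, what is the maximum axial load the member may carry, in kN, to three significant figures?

A = 702.2 mm².
P_max = σ_allow · A = 174 · 702.2 = 122200 N = 122.2 kN.

122 kN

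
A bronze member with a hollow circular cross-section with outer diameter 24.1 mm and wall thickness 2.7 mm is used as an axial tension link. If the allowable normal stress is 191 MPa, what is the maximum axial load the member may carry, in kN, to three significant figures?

34.7 kN

A = 181.5 mm².
P_max = σ_allow · A = 191 · 181.5 = 34670 N = 34.67 kN.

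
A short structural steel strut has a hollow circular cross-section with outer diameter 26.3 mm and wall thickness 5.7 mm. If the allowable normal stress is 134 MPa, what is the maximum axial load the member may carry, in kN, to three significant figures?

A = 368.9 mm².
P_max = σ_allow · A = 134 · 368.9 = 49430 N = 49.43 kN.

49.4 kN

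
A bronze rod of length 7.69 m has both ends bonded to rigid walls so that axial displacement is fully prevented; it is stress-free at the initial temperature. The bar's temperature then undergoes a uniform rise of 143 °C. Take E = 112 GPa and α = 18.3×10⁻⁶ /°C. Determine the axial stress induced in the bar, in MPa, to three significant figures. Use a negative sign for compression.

-293 MPa

Free thermal expansion αLΔT = 18.3e-6 · 7690 · 143 = 20.12 mm.
The walls impose strain ε = −(20.12)/7690 = -2.6169e-03; σ = Eε = 112000 · -2.6169e-03 = -293.1 MPa.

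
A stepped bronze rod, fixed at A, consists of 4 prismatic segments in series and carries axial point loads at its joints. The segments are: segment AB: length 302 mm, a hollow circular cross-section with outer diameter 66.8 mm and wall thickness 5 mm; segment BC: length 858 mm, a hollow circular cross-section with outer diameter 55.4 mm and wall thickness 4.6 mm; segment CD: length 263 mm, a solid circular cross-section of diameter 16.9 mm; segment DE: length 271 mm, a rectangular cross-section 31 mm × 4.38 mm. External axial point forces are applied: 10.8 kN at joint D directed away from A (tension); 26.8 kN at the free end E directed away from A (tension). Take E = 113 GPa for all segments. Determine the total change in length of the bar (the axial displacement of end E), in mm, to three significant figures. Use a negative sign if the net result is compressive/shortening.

Internal axial forces (sectioning from the free end, tension +): N_DE = 26.8 kN, N_CD = 37.6 kN, N_BC = 37.6 kN, N_AB = 37.6 kN.
A_AB = 970.8 mm².
A_BC = 734.1 mm².
A_CD = 224.3 mm².
A_DE = 135.8 mm².
δ_AB = 37600·302/(970.8·113000) = 0.1035 mm
δ_BC = 37600·858/(734.1·113000) = 0.3889 mm
δ_CD = 37600·263/(224.3·113000) = 0.3901 mm
δ_DE = 26800·271/(135.8·113000) = 0.4734 mm
δ = Σδ_i = 1.356 mm.

1.36 mm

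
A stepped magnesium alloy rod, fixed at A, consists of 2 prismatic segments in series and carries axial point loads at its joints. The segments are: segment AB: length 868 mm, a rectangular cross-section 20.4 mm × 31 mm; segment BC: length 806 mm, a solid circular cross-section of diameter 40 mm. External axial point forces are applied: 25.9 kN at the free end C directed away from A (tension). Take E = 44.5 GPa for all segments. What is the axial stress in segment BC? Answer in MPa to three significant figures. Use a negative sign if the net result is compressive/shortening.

20.6 MPa

Internal axial forces (sectioning from the free end, tension +): N_BC = 25.9 kN, N_AB = 25.9 kN.
A_BC = 1257 mm².
σ_BC = N_BC/A_BC = 25900/1257 = 20.61 MPa.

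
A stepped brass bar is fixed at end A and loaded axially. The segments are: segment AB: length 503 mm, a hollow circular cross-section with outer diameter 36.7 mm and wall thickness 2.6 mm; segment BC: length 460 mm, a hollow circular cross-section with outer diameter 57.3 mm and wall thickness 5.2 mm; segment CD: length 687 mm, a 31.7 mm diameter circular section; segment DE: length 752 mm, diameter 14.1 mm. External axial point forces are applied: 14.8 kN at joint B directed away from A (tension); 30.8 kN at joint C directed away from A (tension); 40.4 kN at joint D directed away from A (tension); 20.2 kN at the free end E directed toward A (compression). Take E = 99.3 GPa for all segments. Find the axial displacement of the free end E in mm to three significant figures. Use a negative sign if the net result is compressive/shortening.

0.672 mm

Internal axial forces (sectioning from the free end, tension +): N_DE = -20.2 kN, N_CD = 20.2 kN, N_BC = 51 kN, N_AB = 65.8 kN.
A_AB = 278.5 mm².
A_BC = 851.1 mm².
A_CD = 789.2 mm².
A_DE = 156.1 mm².
δ_AB = 65800·503/(278.5·99300) = 1.197 mm
δ_BC = 51000·460/(851.1·99300) = 0.2776 mm
δ_CD = 20200·687/(789.2·99300) = 0.1771 mm
δ_DE = -20200·752/(156.1·99300) = -0.9797 mm
δ = Σδ_i = 0.6716 mm.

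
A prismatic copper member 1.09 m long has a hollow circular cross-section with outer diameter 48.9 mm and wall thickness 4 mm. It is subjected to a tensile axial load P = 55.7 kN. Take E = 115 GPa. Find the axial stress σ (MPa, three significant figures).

A = 564.2 mm².
σ = N/A = 55700/564.2 = 98.72 MPa.

98.7 MPa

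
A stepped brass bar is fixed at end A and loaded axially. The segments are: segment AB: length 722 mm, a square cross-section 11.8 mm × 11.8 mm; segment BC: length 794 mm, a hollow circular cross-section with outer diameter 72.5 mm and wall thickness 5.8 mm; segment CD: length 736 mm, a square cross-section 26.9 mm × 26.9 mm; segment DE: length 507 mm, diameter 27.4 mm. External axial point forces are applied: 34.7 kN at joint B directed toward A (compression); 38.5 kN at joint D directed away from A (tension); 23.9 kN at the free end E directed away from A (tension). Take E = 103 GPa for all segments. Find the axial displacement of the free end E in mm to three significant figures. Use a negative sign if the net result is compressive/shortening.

2.61 mm

Internal axial forces (sectioning from the free end, tension +): N_DE = 23.9 kN, N_CD = 62.4 kN, N_BC = 62.4 kN, N_AB = 27.7 kN.
A_AB = 139.2 mm².
A_BC = 1215 mm².
A_CD = 723.6 mm².
A_DE = 589.6 mm².
δ_AB = 27700·722/(139.2·103000) = 1.394 mm
δ_BC = 62400·794/(1215·103000) = 0.3958 mm
δ_CD = 62400·736/(723.6·103000) = 0.6162 mm
δ_DE = 23900·507/(589.6·103000) = 0.1995 mm
δ = Σδ_i = 2.606 mm.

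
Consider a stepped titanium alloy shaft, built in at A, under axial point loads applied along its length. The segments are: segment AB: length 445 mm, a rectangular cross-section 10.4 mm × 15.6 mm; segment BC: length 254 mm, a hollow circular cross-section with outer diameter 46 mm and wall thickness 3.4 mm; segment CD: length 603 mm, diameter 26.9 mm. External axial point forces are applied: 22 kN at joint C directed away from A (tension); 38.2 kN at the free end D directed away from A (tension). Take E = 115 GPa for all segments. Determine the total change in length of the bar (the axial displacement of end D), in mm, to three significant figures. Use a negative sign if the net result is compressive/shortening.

2.08 mm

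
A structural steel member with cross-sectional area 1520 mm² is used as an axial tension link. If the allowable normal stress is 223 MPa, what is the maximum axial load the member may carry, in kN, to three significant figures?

339 kN

P_max = σ_allow · A = 223 · 1520 = 339000 N = 339 kN.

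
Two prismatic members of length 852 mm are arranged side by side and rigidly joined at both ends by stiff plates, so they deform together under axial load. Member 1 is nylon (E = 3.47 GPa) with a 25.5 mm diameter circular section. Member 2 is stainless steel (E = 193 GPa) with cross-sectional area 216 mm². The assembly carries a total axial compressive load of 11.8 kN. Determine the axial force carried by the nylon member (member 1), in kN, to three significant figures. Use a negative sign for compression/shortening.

A_1 = 510.7 mm².
Equal strain + equilibrium ⇒ each member carries load in proportion to AE: A₁E₁ = 1772000 N, A₂E₂ = 41690000 N, ΣAE = 43460000 N.
F₁ = P·A₁E₁/ΣAE = -11800·1772000/43460000 = -481.2 N.

-0.481 kN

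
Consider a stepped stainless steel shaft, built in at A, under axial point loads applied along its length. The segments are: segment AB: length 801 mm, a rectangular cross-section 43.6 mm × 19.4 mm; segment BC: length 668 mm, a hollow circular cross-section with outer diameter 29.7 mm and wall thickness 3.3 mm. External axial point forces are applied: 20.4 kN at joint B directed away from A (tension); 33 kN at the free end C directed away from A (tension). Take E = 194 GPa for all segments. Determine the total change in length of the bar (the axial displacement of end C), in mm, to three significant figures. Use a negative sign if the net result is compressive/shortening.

Internal axial forces (sectioning from the free end, tension +): N_BC = 33 kN, N_AB = 53.4 kN.
A_AB = 845.8 mm².
A_BC = 273.7 mm².
δ_AB = 53400·801/(845.8·194000) = 0.2607 mm
δ_BC = 33000·668/(273.7·194000) = 0.4152 mm
δ = Σδ_i = 0.6758 mm.

0.676 mm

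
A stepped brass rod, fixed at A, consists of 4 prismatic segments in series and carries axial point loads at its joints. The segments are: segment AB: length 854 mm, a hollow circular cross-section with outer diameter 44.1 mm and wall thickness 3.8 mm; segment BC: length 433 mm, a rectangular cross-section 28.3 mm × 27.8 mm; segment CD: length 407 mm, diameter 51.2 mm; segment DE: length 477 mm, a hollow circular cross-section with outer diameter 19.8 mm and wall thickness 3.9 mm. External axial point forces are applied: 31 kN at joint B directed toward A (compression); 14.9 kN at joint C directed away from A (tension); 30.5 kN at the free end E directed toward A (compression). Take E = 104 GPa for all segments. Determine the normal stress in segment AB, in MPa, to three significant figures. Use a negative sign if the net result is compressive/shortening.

-96.9 MPa

Internal axial forces (sectioning from the free end, tension +): N_DE = -30.5 kN, N_CD = -30.5 kN, N_BC = -15.6 kN, N_AB = -46.6 kN.
A_AB = 481.1 mm².
σ_AB = N_AB/A_AB = -46600/481.1 = -96.86 MPa.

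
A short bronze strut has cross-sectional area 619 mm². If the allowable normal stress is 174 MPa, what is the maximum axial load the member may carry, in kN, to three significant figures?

P_max = σ_allow · A = 174 · 619 = 107700 N = 107.7 kN.

108 kN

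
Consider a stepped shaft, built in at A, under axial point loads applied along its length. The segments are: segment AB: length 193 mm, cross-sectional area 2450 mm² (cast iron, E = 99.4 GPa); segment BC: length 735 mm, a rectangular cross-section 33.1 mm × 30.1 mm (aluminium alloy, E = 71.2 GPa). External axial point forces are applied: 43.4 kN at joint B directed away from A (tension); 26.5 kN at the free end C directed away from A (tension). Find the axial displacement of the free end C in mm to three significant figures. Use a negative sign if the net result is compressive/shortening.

Internal axial forces (sectioning from the free end, tension +): N_BC = 26.5 kN, N_AB = 69.9 kN.
A_BC = 996.3 mm².
δ_AB = 69900·193/(2450·99400) = 0.0554 mm
δ_BC = 26500·735/(996.3·71200) = 0.2746 mm
δ = Σδ_i = 0.33 mm.

0.330 mm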